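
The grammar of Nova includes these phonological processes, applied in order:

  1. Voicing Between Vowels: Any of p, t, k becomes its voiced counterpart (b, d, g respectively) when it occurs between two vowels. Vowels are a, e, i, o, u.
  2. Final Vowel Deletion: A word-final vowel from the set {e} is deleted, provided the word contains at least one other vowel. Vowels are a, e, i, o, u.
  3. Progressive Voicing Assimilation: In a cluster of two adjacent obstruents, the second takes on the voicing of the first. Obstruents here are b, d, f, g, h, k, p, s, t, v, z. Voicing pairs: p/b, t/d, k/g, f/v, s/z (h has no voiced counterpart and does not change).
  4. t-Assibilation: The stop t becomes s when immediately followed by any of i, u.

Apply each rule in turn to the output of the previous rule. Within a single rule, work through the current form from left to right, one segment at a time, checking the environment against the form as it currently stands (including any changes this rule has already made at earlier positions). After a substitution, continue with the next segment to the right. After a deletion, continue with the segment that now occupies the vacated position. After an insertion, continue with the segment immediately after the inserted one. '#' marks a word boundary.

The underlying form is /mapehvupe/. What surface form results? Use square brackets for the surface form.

1 Voicing Between Vowels: [mapehvupe] → [mabehvube]
2 Final Vowel Deletion: [mabehvube] → [mabehvub]
3 Progressive Voicing Assimilation: [mabehvub] → [mabehfub]
4 t-Assibilation: no change — [mabehfub]

[mabehfub]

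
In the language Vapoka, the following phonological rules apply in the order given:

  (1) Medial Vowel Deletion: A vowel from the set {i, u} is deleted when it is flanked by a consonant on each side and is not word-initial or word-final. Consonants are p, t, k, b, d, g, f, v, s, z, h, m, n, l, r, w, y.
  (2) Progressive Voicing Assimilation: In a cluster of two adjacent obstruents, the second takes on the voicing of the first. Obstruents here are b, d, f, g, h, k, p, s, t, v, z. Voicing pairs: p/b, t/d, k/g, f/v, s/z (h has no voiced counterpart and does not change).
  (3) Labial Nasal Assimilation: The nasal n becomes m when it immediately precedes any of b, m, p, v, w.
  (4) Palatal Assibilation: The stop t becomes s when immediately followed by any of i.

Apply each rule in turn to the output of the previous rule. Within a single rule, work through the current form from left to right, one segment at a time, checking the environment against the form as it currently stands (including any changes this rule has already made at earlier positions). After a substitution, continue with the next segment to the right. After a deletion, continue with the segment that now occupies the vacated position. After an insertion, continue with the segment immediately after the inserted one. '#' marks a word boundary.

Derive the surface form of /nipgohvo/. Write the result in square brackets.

(1) Medial Vowel Deletion: [nipgohvo] → [npgohvo]
(2) Progressive Voicing Assimilation: [npgohvo] → [npkohfo]
(3) Labial Nasal Assimilation: [npkohfo] → [mpkohfo]
(4) Palatal Assibilation: no change — [mpkohfo]

[mpkohfo]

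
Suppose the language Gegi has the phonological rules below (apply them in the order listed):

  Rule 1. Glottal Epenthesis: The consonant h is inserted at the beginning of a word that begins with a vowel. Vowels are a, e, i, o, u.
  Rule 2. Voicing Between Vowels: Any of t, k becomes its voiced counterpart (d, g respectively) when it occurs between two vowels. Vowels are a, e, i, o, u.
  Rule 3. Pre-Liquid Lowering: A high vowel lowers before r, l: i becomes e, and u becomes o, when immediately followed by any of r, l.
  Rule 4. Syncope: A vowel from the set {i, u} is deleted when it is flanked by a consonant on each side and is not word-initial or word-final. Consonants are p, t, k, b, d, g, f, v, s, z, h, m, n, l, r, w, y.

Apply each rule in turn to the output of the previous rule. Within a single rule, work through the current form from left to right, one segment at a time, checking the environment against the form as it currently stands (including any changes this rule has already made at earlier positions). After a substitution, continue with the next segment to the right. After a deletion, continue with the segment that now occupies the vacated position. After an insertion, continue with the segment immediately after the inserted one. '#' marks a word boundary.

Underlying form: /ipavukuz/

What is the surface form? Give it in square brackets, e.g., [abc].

Rule 1 Glottal Epenthesis: [ipavukuz] → [hipavukuz]
Rule 2 Voicing Between Vowels: [hipavukuz] → [hipavuguz]
Rule 3 Pre-Liquid Lowering: no change — [hipavuguz]
Rule 4 Syncope: [hipavuguz] → [hpavgz]

[hpavgz]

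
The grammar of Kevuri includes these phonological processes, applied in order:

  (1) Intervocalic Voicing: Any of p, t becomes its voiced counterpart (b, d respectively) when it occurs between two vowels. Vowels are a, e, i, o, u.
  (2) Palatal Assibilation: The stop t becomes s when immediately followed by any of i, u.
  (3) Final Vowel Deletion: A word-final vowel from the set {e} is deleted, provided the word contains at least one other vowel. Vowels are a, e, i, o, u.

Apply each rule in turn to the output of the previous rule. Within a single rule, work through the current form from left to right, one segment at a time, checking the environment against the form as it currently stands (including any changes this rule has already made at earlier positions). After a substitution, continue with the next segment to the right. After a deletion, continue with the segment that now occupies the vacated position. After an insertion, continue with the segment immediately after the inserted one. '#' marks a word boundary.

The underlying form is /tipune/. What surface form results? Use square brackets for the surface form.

[sibun]

(1) Intervocalic Voicing: [tipune] → [tibune]
(2) Palatal Assibilation: [tibune] → [sibune]
(3) Final Vowel Deletion: [sibune] → [sibun]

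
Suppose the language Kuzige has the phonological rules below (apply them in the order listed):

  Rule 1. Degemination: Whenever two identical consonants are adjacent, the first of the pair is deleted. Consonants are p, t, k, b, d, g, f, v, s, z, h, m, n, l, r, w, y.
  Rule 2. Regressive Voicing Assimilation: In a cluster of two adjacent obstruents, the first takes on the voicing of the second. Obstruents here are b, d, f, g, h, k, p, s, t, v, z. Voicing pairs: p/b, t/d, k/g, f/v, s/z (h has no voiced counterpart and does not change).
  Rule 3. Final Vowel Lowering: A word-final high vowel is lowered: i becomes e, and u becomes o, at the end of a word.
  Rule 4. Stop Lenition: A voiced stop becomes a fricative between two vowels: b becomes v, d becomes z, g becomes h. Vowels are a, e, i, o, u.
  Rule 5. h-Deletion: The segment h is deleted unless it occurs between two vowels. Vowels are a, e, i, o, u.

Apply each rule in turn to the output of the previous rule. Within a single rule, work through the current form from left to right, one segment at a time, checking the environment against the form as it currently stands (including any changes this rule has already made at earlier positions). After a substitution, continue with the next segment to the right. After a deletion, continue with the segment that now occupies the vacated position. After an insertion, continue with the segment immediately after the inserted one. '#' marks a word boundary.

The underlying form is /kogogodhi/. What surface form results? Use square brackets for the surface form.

[kohohote]

Rule 1 Degemination: no change — [kogogodhi]
Rule 2 Regressive Voicing Assimilation: [kogogodhi] → [kogogothi]
Rule 3 Final Vowel Lowering: [kogogothi] → [kogogothe]
Rule 4 Stop Lenition: [kogogothe] → [kohohothe]
Rule 5 h-Deletion: [kohohothe] → [kohohote]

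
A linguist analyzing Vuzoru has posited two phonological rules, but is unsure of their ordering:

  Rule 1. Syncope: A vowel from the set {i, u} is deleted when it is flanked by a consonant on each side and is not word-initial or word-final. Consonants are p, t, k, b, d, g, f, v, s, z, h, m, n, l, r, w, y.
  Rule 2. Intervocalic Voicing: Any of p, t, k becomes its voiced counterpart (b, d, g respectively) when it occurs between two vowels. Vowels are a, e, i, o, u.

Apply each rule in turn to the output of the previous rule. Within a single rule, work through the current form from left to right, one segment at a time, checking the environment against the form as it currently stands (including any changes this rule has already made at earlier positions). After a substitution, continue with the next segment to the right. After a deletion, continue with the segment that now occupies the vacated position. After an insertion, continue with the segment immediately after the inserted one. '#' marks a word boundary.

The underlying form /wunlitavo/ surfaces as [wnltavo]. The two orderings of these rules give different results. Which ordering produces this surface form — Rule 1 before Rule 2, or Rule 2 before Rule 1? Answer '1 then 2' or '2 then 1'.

1 then 2

Order 1 then 2:
  1 Syncope: [wunlitavo] → [wnltavo]
  2 Intervocalic Voicing: no change — [wnltavo]
  result: [wnltavo]
Order 2 then 1:
  2 Intervocalic Voicing: [wunlitavo] → [wunlidavo]
  1 Syncope: [wunlidavo] → [wnldavo]
  result: [wnldavo]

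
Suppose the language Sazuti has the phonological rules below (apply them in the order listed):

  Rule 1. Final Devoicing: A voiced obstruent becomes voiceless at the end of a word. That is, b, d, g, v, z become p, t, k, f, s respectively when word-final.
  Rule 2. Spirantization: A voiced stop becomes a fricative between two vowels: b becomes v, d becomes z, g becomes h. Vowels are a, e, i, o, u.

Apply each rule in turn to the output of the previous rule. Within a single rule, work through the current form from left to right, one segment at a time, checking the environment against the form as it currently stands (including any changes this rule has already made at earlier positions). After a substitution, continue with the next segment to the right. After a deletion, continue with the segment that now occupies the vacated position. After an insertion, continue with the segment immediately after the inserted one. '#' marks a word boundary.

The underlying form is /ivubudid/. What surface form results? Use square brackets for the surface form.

[ivuvuzit]

Rule 1 Final Devoicing: [ivubudid] → [ivubudit]
Rule 2 Spirantization: [ivubudit] → [ivuvuzit]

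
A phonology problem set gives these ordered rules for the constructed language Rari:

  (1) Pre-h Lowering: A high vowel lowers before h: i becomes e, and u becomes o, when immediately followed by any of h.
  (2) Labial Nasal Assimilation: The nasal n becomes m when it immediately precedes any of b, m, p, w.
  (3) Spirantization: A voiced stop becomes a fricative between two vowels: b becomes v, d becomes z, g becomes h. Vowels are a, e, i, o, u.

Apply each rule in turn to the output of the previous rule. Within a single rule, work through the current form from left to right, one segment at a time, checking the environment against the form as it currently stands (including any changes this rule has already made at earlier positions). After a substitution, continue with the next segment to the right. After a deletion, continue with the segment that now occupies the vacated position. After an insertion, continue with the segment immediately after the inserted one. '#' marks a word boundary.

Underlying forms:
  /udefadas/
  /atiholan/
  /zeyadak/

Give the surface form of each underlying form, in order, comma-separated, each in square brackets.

/udefadas/:
  (1) Pre-h Lowering: no change — [udefadas]
  (2) Labial Nasal Assimilation: no change — [udefadas]
  (3) Spirantization: [udefadas] → [uzefazas]
/atiholan/:
  (1) Pre-h Lowering: [atiholan] → [ateholan]
  (2) Labial Nasal Assimilation: no change — [ateholan]
  (3) Spirantization: no change — [ateholan]
/zeyadak/:
  (1) Pre-h Lowering: no change — [zeyadak]
  (2) Labial Nasal Assimilation: no change — [zeyadak]
  (3) Spirantization: [zeyadak] → [zeyazak]

[uzefazas], [ateholan], [zeyazak]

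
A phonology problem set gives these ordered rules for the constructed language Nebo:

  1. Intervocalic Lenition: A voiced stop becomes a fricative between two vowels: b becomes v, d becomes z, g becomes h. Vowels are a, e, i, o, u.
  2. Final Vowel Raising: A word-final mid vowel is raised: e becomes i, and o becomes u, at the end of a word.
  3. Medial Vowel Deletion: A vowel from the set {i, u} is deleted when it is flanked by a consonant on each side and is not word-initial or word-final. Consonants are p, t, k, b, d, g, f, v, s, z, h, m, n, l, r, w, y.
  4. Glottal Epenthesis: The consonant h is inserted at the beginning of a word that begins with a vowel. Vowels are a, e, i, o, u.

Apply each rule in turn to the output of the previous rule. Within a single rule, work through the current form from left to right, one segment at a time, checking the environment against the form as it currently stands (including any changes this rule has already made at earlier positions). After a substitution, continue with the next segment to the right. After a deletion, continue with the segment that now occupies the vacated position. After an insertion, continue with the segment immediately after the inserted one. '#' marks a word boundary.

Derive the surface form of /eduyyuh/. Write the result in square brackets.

[hezyyh]

1 Intervocalic Lenition: [eduyyuh] → [ezuyyuh]
2 Final Vowel Raising: no change — [ezuyyuh]
3 Medial Vowel Deletion: [ezuyyuh] → [ezyyh]
4 Glottal Epenthesis: [ezyyh] → [hezyyh]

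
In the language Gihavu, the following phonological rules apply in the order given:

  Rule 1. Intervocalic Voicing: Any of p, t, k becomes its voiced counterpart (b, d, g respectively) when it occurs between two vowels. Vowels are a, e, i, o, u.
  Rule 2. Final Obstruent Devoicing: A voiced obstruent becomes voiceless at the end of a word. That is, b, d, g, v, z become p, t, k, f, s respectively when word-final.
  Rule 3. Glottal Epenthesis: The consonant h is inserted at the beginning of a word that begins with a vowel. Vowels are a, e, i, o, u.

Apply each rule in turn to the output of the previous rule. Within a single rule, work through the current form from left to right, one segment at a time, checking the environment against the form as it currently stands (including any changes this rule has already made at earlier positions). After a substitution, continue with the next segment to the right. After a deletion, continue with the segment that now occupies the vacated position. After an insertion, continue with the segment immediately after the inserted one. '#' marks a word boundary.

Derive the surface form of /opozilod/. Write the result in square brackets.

[hobozilot]

Rule 1 Intervocalic Voicing: [opozilod] → [obozilod]
Rule 2 Final Obstruent Devoicing: [obozilod] → [obozilot]
Rule 3 Glottal Epenthesis: [obozilot] → [hobozilot]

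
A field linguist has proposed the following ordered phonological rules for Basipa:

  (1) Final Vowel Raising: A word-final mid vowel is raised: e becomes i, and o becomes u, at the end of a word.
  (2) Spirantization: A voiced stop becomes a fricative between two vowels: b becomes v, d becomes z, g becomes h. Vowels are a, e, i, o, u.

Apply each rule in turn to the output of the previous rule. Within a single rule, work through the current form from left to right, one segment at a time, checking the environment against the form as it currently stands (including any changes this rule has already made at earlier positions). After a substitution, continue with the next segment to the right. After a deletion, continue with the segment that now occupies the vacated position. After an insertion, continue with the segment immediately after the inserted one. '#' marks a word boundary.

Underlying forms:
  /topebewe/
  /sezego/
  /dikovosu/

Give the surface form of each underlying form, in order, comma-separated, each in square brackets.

/topebewe/:
  (1) Final Vowel Raising: [topebewe] → [topebewi]
  (2) Spirantization: [topebewi] → [topevewi]
/sezego/:
  (1) Final Vowel Raising: [sezego] → [sezegu]
  (2) Spirantization: [sezegu] → [sezehu]
/dikovosu/:
  (1) Final Vowel Raising: no change — [dikovosu]
  (2) Spirantization: no change — [dikovosu]

[topevewi], [sezehu], [dikovosu]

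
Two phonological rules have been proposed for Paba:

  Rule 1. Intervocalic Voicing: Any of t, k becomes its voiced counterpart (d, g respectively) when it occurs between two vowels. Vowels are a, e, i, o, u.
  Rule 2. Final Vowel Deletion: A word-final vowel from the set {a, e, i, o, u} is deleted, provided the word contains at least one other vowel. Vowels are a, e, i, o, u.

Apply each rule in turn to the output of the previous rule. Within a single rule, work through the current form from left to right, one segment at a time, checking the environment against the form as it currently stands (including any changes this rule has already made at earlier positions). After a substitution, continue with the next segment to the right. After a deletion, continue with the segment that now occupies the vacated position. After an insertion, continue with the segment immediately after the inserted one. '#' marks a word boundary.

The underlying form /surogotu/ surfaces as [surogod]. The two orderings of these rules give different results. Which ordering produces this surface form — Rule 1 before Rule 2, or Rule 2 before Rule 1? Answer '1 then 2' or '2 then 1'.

1 then 2

Order 1 then 2:
  1 Intervocalic Voicing: [surogotu] → [surogodu]
  2 Final Vowel Deletion: [surogodu] → [surogod]
  result: [surogod]
Order 2 then 1:
  2 Final Vowel Deletion: [surogotu] → [surogot]
  1 Intervocalic Voicing: no change — [surogot]
  result: [surogot]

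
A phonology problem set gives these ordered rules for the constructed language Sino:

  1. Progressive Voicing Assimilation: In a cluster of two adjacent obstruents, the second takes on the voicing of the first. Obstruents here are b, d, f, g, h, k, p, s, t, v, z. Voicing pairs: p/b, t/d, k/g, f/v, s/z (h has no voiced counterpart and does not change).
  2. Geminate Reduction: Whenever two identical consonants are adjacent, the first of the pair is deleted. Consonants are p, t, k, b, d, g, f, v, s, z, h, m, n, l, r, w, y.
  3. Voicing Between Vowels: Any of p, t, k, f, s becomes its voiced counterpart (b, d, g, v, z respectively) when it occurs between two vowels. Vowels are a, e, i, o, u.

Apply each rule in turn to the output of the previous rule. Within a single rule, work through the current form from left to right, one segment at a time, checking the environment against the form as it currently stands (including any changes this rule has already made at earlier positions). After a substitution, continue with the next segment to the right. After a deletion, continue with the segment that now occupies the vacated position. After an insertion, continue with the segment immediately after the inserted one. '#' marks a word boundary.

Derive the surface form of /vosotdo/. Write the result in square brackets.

[vozodo]

1 Progressive Voicing Assimilation: [vosotdo] → [vosotto]
2 Geminate Reduction: [vosotto] → [vosoto]
3 Voicing Between Vowels: [vosoto] → [vozodo]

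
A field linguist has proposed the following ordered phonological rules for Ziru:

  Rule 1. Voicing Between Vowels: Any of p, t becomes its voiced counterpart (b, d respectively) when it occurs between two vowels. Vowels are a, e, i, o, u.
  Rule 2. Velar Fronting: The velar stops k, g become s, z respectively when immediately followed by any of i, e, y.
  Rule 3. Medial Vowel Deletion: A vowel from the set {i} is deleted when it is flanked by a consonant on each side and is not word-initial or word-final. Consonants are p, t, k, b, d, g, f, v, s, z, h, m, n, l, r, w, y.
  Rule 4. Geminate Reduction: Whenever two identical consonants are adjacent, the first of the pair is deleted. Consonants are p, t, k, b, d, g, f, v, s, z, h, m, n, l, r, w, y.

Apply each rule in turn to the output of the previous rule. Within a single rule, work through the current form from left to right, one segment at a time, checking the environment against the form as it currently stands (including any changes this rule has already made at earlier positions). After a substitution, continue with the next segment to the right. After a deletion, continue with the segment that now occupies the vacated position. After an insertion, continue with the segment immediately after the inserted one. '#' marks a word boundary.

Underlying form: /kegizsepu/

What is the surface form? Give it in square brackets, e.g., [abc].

[sezsebu]

Rule 1 Voicing Between Vowels: [kegizsepu] → [kegizsebu]
Rule 2 Velar Fronting: [kegizsebu] → [sezizsebu]
Rule 3 Medial Vowel Deletion: [sezizsebu] → [sezzsebu]
Rule 4 Geminate Reduction: [sezzsebu] → [sezsebu]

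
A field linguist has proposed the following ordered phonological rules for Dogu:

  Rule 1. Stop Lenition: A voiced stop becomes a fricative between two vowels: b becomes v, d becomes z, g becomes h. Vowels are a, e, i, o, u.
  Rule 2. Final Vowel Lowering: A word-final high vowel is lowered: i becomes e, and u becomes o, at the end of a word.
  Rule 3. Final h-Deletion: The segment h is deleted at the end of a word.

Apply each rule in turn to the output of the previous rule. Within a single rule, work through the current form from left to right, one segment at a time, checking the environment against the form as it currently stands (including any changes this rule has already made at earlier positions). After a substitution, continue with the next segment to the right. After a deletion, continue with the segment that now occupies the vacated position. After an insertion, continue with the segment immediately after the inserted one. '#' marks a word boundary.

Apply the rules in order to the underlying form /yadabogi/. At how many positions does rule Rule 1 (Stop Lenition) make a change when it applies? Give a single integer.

3

Rule 1 Stop Lenition: [yadabogi] → [yazavohi]
Rule 2 Final Vowel Lowering: [yazavohi] → [yazavohe]
Rule 3 Final h-Deletion: no change — [yazavohe]
Rule Rule 1 changed 3 position(s).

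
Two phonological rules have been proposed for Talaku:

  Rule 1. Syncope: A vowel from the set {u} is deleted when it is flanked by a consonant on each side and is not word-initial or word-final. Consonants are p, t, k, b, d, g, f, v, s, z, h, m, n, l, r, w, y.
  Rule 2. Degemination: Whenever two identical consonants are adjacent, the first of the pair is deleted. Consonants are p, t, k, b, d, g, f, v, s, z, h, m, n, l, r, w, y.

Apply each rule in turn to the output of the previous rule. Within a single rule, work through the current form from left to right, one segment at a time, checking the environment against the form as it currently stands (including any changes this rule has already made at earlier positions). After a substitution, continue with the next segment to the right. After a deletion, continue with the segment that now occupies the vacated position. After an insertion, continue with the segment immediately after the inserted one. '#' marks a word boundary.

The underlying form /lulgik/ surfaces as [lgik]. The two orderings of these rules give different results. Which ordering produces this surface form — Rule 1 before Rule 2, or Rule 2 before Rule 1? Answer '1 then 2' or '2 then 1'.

Order 1 then 2:
  1 Syncope: [lulgik] → [llgik]
  2 Degemination: [llgik] → [lgik]
  result: [lgik]
Order 2 then 1:
  2 Degemination: no change — [lulgik]
  1 Syncope: [lulgik] → [llgik]
  result: [llgik]

1 then 2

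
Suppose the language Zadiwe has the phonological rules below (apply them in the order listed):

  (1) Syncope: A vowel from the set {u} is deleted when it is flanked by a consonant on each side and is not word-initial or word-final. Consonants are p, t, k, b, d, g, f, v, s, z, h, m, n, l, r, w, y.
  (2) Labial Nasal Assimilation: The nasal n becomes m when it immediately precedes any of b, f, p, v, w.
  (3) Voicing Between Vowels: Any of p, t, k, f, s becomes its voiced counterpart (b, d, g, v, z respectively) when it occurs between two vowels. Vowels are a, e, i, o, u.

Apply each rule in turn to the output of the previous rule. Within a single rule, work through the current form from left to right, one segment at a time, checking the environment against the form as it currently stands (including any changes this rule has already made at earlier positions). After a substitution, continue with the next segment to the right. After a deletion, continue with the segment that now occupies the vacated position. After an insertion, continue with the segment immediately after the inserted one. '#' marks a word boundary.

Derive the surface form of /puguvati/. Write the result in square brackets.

(1) Syncope: [puguvati] → [pgvati]
(2) Labial Nasal Assimilation: no change — [pgvati]
(3) Voicing Between Vowels: [pgvati] → [pgvadi]

[pgvadi]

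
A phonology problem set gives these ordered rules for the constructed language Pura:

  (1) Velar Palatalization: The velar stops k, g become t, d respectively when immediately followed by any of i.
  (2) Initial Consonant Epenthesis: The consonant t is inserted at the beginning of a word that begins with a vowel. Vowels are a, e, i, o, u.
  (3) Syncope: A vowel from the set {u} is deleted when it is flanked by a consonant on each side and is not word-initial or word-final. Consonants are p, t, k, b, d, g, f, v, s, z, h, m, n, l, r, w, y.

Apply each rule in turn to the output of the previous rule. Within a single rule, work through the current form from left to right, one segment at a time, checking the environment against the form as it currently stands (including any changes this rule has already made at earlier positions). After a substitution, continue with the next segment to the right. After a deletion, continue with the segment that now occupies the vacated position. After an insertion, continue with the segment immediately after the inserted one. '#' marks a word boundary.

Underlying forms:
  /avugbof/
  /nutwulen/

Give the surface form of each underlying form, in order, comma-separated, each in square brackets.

[tavgbof], [ntwlen]

/avugbof/:
  (1) Velar Palatalization: no change — [avugbof]
  (2) Initial Consonant Epenthesis: [avugbof] → [tavugbof]
  (3) Syncope: [tavugbof] → [tavgbof]
/nutwulen/:
  (1) Velar Palatalization: no change — [nutwulen]
  (2) Initial Consonant Epenthesis: no change — [nutwulen]
  (3) Syncope: [nutwulen] → [ntwlen]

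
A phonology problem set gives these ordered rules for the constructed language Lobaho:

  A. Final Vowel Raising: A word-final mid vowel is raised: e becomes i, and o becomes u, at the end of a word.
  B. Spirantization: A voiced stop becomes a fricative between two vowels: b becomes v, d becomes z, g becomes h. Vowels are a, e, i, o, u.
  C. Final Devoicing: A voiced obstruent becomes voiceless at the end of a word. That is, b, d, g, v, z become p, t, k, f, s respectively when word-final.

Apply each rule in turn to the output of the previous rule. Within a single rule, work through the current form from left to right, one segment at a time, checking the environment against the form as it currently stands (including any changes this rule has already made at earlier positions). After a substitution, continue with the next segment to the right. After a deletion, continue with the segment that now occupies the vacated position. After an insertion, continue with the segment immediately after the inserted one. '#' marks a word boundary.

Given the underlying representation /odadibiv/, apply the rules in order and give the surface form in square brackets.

A Final Vowel Raising: no change — [odadibiv]
B Spirantization: [odadibiv] → [ozaziviv]
C Final Devoicing: [ozaziviv] → [ozazivif]

[ozazivif]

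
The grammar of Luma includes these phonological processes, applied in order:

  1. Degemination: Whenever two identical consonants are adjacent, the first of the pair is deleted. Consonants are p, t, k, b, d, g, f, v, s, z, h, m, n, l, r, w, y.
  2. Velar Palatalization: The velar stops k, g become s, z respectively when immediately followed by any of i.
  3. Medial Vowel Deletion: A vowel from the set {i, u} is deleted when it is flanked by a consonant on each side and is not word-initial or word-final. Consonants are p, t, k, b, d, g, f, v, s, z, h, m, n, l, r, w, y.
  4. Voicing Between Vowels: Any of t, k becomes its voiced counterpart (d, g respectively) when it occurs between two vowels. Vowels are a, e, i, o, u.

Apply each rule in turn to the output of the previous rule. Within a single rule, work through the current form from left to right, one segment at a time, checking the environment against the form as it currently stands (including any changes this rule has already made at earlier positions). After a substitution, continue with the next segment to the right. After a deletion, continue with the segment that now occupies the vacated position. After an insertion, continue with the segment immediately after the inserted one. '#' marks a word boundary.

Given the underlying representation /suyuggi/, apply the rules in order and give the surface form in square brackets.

[syzi]

1 Degemination: [suyuggi] → [suyugi]
2 Velar Palatalization: [suyugi] → [suyuzi]
3 Medial Vowel Deletion: [suyuzi] → [syzi]
4 Voicing Between Vowels: no change — [syzi]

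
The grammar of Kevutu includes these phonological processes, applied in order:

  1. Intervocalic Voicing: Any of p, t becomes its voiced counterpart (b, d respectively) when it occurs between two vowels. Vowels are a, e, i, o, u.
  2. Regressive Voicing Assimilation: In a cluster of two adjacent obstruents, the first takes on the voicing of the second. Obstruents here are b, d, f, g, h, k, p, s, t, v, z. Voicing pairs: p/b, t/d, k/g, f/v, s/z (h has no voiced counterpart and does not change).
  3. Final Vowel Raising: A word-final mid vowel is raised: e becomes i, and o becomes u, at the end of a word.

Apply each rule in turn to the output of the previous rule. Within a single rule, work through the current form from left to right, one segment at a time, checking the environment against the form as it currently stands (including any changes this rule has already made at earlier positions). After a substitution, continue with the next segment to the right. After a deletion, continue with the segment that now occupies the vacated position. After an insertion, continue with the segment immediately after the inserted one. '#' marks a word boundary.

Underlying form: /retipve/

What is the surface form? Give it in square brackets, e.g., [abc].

1 Intervocalic Voicing: [retipve] → [redipve]
2 Regressive Voicing Assimilation: [redipve] → [redibve]
3 Final Vowel Raising: [redibve] → [redibvi]

[redibvi]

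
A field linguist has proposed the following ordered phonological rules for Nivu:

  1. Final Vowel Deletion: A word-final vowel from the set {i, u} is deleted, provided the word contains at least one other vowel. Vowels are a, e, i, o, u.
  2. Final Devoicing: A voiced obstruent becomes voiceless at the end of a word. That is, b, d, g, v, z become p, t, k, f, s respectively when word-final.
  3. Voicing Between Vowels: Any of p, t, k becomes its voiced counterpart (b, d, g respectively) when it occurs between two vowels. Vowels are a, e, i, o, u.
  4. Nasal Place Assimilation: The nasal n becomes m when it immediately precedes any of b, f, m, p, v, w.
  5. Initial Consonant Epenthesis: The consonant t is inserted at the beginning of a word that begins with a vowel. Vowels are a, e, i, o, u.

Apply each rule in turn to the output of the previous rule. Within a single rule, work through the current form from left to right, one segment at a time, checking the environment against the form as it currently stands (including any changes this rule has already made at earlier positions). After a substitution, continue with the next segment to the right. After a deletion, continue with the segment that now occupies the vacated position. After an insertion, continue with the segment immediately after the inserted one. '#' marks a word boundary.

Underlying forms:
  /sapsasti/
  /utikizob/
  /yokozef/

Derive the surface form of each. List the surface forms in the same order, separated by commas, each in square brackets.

/sapsasti/:
  1 Final Vowel Deletion: [sapsasti] → [sapsast]
  2 Final Devoicing: no change — [sapsast]
  3 Voicing Between Vowels: no change — [sapsast]
  4 Nasal Place Assimilation: no change — [sapsast]
  5 Initial Consonant Epenthesis: no change — [sapsast]
/utikizob/:
  1 Final Vowel Deletion: no change — [utikizob]
  2 Final Devoicing: [utikizob] → [utikizop]
  3 Voicing Between Vowels: [utikizop] → [udigizop]
  4 Nasal Place Assimilation: no change — [udigizop]
  5 Initial Consonant Epenthesis: [udigizop] → [tudigizop]
/yokozef/:
  1 Final Vowel Deletion: no change — [yokozef]
  2 Final Devoicing: no change — [yokozef]
  3 Voicing Between Vowels: [yokozef] → [yogozef]
  4 Nasal Place Assimilation: no change — [yogozef]
  5 Initial Consonant Epenthesis: no change — [yogozef]

[sapsast], [tudigizop], [yogozef]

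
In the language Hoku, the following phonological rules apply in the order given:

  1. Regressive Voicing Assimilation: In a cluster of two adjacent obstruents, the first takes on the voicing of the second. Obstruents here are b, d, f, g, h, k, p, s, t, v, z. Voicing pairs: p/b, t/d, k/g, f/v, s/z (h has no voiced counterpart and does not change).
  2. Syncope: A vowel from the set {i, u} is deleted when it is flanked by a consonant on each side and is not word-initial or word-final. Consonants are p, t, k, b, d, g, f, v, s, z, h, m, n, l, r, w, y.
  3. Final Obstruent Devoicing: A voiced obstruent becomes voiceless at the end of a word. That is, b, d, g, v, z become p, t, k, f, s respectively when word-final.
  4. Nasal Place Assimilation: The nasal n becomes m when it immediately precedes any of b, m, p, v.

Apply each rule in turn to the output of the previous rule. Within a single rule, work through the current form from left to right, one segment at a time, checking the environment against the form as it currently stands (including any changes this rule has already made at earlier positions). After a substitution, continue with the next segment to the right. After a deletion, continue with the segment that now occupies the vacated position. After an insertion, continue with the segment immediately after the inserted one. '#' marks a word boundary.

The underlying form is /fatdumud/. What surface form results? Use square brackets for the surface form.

[faddmt]

1 Regressive Voicing Assimilation: [fatdumud] → [faddumud]
2 Syncope: [faddumud] → [faddmd]
3 Final Obstruent Devoicing: [faddmd] → [faddmt]
4 Nasal Place Assimilation: no change — [faddmt]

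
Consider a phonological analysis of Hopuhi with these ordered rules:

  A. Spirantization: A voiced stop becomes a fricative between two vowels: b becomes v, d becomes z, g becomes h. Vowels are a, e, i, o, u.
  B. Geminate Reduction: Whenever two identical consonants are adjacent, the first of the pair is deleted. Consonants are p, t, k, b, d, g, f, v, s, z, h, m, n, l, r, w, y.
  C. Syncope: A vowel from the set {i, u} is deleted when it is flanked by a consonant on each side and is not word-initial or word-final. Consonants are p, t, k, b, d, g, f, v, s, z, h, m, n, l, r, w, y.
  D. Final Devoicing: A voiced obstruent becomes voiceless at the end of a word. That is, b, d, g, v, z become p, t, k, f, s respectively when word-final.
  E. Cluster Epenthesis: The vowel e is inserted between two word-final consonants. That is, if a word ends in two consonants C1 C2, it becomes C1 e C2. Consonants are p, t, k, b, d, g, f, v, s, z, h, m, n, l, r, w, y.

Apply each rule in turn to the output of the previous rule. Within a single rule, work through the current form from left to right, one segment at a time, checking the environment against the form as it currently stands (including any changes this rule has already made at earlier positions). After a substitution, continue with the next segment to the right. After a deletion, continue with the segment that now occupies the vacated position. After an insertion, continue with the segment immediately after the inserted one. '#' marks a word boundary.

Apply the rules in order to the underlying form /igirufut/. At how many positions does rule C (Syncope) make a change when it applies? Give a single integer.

A Spirantization: [igirufut] → [ihirufut]
B Geminate Reduction: no change — [ihirufut]
C Syncope: [ihirufut] → [ihrft]
D Final Devoicing: no change — [ihrft]
E Cluster Epenthesis: [ihrft] → [ihrfet]
Rule C changed 3 position(s).

3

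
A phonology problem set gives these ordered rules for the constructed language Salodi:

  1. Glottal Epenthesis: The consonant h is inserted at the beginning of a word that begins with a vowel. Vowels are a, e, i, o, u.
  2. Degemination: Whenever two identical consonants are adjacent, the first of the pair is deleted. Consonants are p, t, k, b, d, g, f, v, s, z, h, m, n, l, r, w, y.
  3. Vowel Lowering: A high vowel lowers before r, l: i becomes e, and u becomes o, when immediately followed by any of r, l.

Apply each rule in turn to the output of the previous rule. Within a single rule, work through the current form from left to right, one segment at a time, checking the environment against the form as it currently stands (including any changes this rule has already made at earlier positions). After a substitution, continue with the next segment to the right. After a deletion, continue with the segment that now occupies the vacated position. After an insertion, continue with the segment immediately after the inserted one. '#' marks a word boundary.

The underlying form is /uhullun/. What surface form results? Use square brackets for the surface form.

1 Glottal Epenthesis: [uhullun] → [huhullun]
2 Degemination: [huhullun] → [huhulun]
3 Vowel Lowering: [huhulun] → [huholun]

[huholun]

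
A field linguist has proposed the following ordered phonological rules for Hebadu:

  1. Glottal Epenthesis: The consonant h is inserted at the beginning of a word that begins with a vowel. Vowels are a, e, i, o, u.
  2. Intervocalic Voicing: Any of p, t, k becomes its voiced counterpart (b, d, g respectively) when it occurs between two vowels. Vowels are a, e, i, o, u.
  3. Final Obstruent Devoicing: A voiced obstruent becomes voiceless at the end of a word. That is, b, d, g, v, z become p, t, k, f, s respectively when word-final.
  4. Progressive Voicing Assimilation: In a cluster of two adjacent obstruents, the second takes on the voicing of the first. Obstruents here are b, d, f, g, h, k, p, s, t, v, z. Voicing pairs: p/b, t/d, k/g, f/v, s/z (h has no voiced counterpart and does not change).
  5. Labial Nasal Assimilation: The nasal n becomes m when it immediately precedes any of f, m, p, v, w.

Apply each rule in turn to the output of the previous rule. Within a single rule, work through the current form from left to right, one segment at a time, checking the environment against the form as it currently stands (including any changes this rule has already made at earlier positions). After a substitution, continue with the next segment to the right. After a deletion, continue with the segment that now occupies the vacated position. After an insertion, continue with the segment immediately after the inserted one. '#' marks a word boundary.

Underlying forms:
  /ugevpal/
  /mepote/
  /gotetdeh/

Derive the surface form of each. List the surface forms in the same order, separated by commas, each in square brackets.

[hugevbal], [mebode], [godetteh]

/ugevpal/:
  1 Glottal Epenthesis: [ugevpal] → [hugevpal]
  2 Intervocalic Voicing: no change — [hugevpal]
  3 Final Obstruent Devoicing: no change — [hugevpal]
  4 Progressive Voicing Assimilation: [hugevpal] → [hugevbal]
  5 Labial Nasal Assimilation: no change — [hugevbal]
/mepote/:
  1 Glottal Epenthesis: no change — [mepote]
  2 Intervocalic Voicing: [mepote] → [mebode]
  3 Final Obstruent Devoicing: no change — [mebode]
  4 Progressive Voicing Assimilation: no change — [mebode]
  5 Labial Nasal Assimilation: no change — [mebode]
/gotetdeh/:
  1 Glottal Epenthesis: no change — [gotetdeh]
  2 Intervocalic Voicing: [gotetdeh] → [godetdeh]
  3 Final Obstruent Devoicing: no change — [godetdeh]
  4 Progressive Voicing Assimilation: [godetdeh] → [godetteh]
  5 Labial Nasal Assimilation: no change — [godetteh]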